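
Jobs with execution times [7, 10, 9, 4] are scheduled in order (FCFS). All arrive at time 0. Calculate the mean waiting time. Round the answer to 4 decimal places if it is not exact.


FCFS order (as given): [7, 10, 9, 4]
Waiting times:
  Job 1: wait = 0
  Job 2: wait = 7
  Job 3: wait = 17
  Job 4: wait = 26
Sum of waiting times = 50
Average waiting time = 50/4 = 12.5

12.5


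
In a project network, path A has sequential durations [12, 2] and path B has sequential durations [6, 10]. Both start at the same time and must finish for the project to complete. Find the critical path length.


Path A total = 12 + 2 = 14
Path B total = 6 + 10 = 16
Critical path = longest path = max(14, 16) = 16

16


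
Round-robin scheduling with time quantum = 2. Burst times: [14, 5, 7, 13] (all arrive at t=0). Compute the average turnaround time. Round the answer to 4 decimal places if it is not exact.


Time quantum = 2
Execution trace:
  J1 runs 2 units, time = 2
  J2 runs 2 units, time = 4
  J3 runs 2 units, time = 6
  J4 runs 2 units, time = 8
  J1 runs 2 units, time = 10
  J2 runs 2 units, time = 12
  J3 runs 2 units, time = 14
  J4 runs 2 units, time = 16
  J1 runs 2 units, time = 18
  J2 runs 1 units, time = 19
  J3 runs 2 units, time = 21
  J4 runs 2 units, time = 23
  J1 runs 2 units, time = 25
  J3 runs 1 units, time = 26
  J4 runs 2 units, time = 28
  J1 runs 2 units, time = 30
  J4 runs 2 units, time = 32
  J1 runs 2 units, time = 34
  J4 runs 2 units, time = 36
  J1 runs 2 units, time = 38
  J4 runs 1 units, time = 39
Finish times: [38, 19, 26, 39]
Average turnaround = 122/4 = 30.5

30.5


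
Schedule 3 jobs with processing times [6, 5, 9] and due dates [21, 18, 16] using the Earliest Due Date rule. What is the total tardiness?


Sort by due date (EDD order): [(9, 16), (5, 18), (6, 21)]
Compute completion times and tardiness:
  Job 1: p=9, d=16, C=9, tardiness=max(0,9-16)=0
  Job 2: p=5, d=18, C=14, tardiness=max(0,14-18)=0
  Job 3: p=6, d=21, C=20, tardiness=max(0,20-21)=0
Total tardiness = 0

0


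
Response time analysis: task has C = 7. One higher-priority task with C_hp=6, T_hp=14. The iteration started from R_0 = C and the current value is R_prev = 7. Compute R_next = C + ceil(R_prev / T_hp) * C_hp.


R_next = C + ceil(R_prev / T_hp) * C_hp
ceil(7 / 14) = ceil(0.5) = 1
Interference = 1 * 6 = 6
R_next = 7 + 6 = 13

13


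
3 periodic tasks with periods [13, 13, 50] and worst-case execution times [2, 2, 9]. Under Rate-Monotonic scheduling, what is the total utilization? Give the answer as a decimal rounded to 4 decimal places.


Compute individual utilizations (exact fractions):
  Task 1: C/T = 2/13 (approx. 0.1538)
  Task 2: C/T = 2/13 (approx. 0.1538)
  Task 3: C/T = 9/50 (approx. 0.18)
Total utilization U = 2/13 + 2/13 + 9/50 = 317/650
Rounded to 4 decimal places: U = 0.4877
RM (Liu & Layland) bound for 3 tasks = 0.779763; compare with U = 317/650 (approx. 0.487692)
U <= bound, so schedulable by RM sufficient condition.

0.4877


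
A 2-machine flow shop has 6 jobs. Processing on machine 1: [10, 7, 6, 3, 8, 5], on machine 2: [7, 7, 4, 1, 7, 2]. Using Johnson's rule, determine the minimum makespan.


Apply Johnson's rule:
  Group 1 (a <= b): [(2, 7, 7)]
  Group 2 (a > b): [(1, 10, 7), (5, 8, 7), (3, 6, 4), (6, 5, 2), (4, 3, 1)]
Optimal job order: [2, 1, 5, 3, 6, 4]
Schedule:
  Job 2: M1 done at 7, M2 done at 14
  Job 1: M1 done at 17, M2 done at 24
  Job 5: M1 done at 25, M2 done at 32
  Job 3: M1 done at 31, M2 done at 36
  Job 6: M1 done at 36, M2 done at 38
  Job 4: M1 done at 39, M2 done at 40
Makespan = 40

40


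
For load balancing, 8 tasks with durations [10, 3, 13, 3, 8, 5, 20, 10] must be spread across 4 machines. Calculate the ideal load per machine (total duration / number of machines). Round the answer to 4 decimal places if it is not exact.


Total processing time = 10 + 3 + 13 + 3 + 8 + 5 + 20 + 10 = 72
Number of machines = 4
Ideal balanced load = 72 / 4 = 18.0

18.0


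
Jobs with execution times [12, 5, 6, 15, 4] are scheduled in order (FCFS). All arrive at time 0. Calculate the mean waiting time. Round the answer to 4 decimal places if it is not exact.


FCFS order (as given): [12, 5, 6, 15, 4]
Waiting times:
  Job 1: wait = 0
  Job 2: wait = 12
  Job 3: wait = 17
  Job 4: wait = 23
  Job 5: wait = 38
Sum of waiting times = 90
Average waiting time = 90/5 = 18.0

18.0


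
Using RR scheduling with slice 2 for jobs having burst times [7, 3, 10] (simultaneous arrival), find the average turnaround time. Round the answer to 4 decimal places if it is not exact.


Time quantum = 2
Execution trace:
  J1 runs 2 units, time = 2
  J2 runs 2 units, time = 4
  J3 runs 2 units, time = 6
  J1 runs 2 units, time = 8
  J2 runs 1 units, time = 9
  J3 runs 2 units, time = 11
  J1 runs 2 units, time = 13
  J3 runs 2 units, time = 15
  J1 runs 1 units, time = 16
  J3 runs 2 units, time = 18
  J3 runs 2 units, time = 20
Finish times: [16, 9, 20]
Average turnaround = 45/3 = 15.0

15.0


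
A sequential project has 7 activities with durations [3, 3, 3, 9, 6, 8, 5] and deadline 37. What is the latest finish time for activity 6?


LF(activity 6) = deadline - sum of successor durations
Successors: activities 7 through 7 with durations [5]
Sum of successor durations = 5
LF = 37 - 5 = 32

32


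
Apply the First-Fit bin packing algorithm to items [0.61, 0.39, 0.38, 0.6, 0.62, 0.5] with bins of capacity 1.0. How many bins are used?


Place items sequentially using First-Fit:
  Item 0.61 -> new Bin 1
  Item 0.39 -> Bin 1 (now 1.0)
  Item 0.38 -> new Bin 2
  Item 0.6 -> Bin 2 (now 0.98)
  Item 0.62 -> new Bin 3
  Item 0.5 -> new Bin 4
Total bins used = 4

4


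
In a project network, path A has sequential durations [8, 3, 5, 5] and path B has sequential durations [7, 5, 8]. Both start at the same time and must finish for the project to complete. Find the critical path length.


Path A total = 8 + 3 + 5 + 5 = 21
Path B total = 7 + 5 + 8 = 20
Critical path = longest path = max(21, 20) = 21

21


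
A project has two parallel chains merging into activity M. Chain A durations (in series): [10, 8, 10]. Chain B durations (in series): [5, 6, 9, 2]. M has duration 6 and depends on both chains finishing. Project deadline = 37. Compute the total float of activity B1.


Forward pass: ES(B1) = sum of predecessors on chain B = 0
EF = ES + duration = 0 + 5 = 5
Backward pass: LF(M) = deadline = 37; LS(M) = 37 - 6 = 31
LF(B1) = LS(M) - sum(successors on chain B) = 31 - 17 = 14
LS = LF - duration = 14 - 5 = 9
Total float = LS - ES = 9 - 0 = 9

9


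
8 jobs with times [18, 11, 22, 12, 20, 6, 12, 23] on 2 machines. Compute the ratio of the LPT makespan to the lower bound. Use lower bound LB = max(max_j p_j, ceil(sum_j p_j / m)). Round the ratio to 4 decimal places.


LPT order: [23, 22, 20, 18, 12, 12, 11, 6]
Machine loads after assignment: [64, 60]
LPT makespan = 64
Lower bound = max(max_job, ceil(total/2)) = max(23, 62) = 62
Ratio = 64 / 62 = 1.0323

1.0323


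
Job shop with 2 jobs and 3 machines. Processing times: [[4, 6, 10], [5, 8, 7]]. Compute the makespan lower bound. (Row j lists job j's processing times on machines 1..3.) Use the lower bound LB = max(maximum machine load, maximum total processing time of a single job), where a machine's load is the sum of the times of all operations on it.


Machine loads:
  Machine 1: 4 + 5 = 9
  Machine 2: 6 + 8 = 14
  Machine 3: 10 + 7 = 17
Max machine load = 17
Job totals:
  Job 1: 20
  Job 2: 20
Max job total = 20
Lower bound = max(17, 20) = 20

20


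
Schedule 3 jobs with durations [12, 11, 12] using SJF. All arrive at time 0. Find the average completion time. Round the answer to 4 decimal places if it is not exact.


SJF order (ascending): [11, 12, 12]
Completion times:
  Job 1: burst=11, C=11
  Job 2: burst=12, C=23
  Job 3: burst=12, C=35
Average completion = 69/3 = 23.0

23.0


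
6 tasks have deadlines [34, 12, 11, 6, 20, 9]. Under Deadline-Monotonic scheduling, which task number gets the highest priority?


Sort tasks by relative deadline (ascending):
  Task 4: deadline = 6
  Task 6: deadline = 9
  Task 3: deadline = 11
  Task 2: deadline = 12
  Task 5: deadline = 20
  Task 1: deadline = 34
Priority order (highest first): [4, 6, 3, 2, 5, 1]
Highest priority task = 4

4


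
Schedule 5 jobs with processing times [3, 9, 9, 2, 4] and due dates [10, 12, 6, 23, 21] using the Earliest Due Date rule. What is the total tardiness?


Sort by due date (EDD order): [(9, 6), (3, 10), (9, 12), (4, 21), (2, 23)]
Compute completion times and tardiness:
  Job 1: p=9, d=6, C=9, tardiness=max(0,9-6)=3
  Job 2: p=3, d=10, C=12, tardiness=max(0,12-10)=2
  Job 3: p=9, d=12, C=21, tardiness=max(0,21-12)=9
  Job 4: p=4, d=21, C=25, tardiness=max(0,25-21)=4
  Job 5: p=2, d=23, C=27, tardiness=max(0,27-23)=4
Total tardiness = 22

22


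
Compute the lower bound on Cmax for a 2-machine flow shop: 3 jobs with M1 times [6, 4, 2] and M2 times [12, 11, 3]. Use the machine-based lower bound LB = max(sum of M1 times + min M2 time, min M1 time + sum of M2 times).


LB1 = sum(M1 times) + min(M2 times) = 12 + 3 = 15
LB2 = min(M1 times) + sum(M2 times) = 2 + 26 = 28
Lower bound = max(LB1, LB2) = max(15, 28) = 28

28


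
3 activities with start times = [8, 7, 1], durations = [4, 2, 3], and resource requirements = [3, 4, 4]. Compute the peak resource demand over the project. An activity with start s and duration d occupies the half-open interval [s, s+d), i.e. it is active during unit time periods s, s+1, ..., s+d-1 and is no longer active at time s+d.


Each activity i is active on [start_i, start_i + duration_i).
Compute total resource usage per time slot:
  t=0: active resources = [], total = 0
  t=1: active resources = [4], total = 4
  t=2: active resources = [4], total = 4
  t=3: active resources = [4], total = 4
  t=4: active resources = [], total = 0
  t=5: active resources = [], total = 0
  t=6: active resources = [], total = 0
  t=7: active resources = [4], total = 4
  t=8: active resources = [3, 4], total = 7
  t=9: active resources = [3], total = 3
  t=10: active resources = [3], total = 3
  t=11: active resources = [3], total = 3
Peak resource demand = 7

7


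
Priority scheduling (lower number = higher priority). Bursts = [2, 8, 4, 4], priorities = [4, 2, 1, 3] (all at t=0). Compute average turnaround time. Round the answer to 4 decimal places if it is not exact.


Sort by priority (ascending = highest first):
Order: [(1, 4), (2, 8), (3, 4), (4, 2)]
Completion times:
  Priority 1, burst=4, C=4
  Priority 2, burst=8, C=12
  Priority 3, burst=4, C=16
  Priority 4, burst=2, C=18
Average turnaround = 50/4 = 12.5

12.5


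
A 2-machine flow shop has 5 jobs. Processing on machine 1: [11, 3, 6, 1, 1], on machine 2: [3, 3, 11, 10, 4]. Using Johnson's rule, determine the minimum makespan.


Apply Johnson's rule:
  Group 1 (a <= b): [(4, 1, 10), (5, 1, 4), (2, 3, 3), (3, 6, 11)]
  Group 2 (a > b): [(1, 11, 3)]
Optimal job order: [4, 5, 2, 3, 1]
Schedule:
  Job 4: M1 done at 1, M2 done at 11
  Job 5: M1 done at 2, M2 done at 15
  Job 2: M1 done at 5, M2 done at 18
  Job 3: M1 done at 11, M2 done at 29
  Job 1: M1 done at 22, M2 done at 32
Makespan = 32

32


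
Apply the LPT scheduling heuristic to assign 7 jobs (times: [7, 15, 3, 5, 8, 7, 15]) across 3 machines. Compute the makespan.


Sort jobs in decreasing order (LPT): [15, 15, 8, 7, 7, 5, 3]
Assign each job to the least loaded machine:
  Machine 1: jobs [15, 7], load = 22
  Machine 2: jobs [15, 5], load = 20
  Machine 3: jobs [8, 7, 3], load = 18
Makespan = max load = 22

22


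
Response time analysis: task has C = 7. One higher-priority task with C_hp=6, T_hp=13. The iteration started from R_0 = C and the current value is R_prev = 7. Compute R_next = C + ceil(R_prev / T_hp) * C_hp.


R_next = C + ceil(R_prev / T_hp) * C_hp
ceil(7 / 13) = ceil(0.5385) = 1
Interference = 1 * 6 = 6
R_next = 7 + 6 = 13

13


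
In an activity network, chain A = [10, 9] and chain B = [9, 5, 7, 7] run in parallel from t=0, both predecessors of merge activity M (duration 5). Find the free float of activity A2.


ES(A2) = sum of predecessors on chain A = 10
EF(A2) = ES + duration = 10 + 9 = 19
Successor of A2 is M. ES(M) = max(sum(A), sum(B)) = max(19, 28) = 28
Free float = ES(successor) - EF(current) = 28 - 19 = 9

9


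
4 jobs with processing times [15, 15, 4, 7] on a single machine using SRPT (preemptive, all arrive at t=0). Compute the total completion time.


Since all jobs arrive at t=0, SRPT equals SPT ordering.
SPT order: [4, 7, 15, 15]
Completion times:
  Job 1: p=4, C=4
  Job 2: p=7, C=11
  Job 3: p=15, C=26
  Job 4: p=15, C=41
Total completion time = 4 + 11 + 26 + 41 = 82

82


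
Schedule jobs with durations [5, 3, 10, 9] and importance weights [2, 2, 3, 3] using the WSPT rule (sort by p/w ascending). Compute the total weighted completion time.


Compute p/w ratios and sort ascending (WSPT): [(3, 2), (5, 2), (9, 3), (10, 3)]
Compute weighted completion times:
  Job (p=3,w=2): C=3, w*C=2*3=6
  Job (p=5,w=2): C=8, w*C=2*8=16
  Job (p=9,w=3): C=17, w*C=3*17=51
  Job (p=10,w=3): C=27, w*C=3*27=81
Total weighted completion time = 154

154


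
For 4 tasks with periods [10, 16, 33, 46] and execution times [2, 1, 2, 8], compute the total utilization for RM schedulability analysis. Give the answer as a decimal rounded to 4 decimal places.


Compute individual utilizations (exact fractions):
  Task 1: C/T = 2/10 = 1/5 (approx. 0.2)
  Task 2: C/T = 1/16 (approx. 0.0625)
  Task 3: C/T = 2/33 (approx. 0.0606)
  Task 4: C/T = 8/46 = 4/23 (approx. 0.1739)
Total utilization U = 1/5 + 1/16 + 2/33 + 4/23 = 30179/60720
Rounded to 4 decimal places: U = 0.4970
RM (Liu & Layland) bound for 4 tasks = 0.756828; compare with U = 30179/60720 (approx. 0.497019)
U <= bound, so schedulable by RM sufficient condition.

0.4970


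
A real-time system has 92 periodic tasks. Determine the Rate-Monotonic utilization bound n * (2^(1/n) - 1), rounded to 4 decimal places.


Compute 2^(1/92) = 1.0075626620
Subtract 1: 1.0075626620 - 1 = 0.0075626620
Multiply by n: 92 * 0.0075626620 = 0.6957649040
Round to 4 dp: 0.6958

0.6958


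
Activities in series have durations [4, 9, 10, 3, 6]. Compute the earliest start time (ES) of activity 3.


Activity 3 starts after activities 1 through 2 complete.
Predecessor durations: [4, 9]
ES = 4 + 9 = 13

13


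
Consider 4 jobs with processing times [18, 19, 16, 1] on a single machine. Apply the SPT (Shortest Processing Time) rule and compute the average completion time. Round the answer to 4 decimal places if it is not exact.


Sort jobs by processing time (SPT order): [1, 16, 18, 19]
Compute completion times sequentially:
  Job 1: processing = 1, completes at 1
  Job 2: processing = 16, completes at 17
  Job 3: processing = 18, completes at 35
  Job 4: processing = 19, completes at 54
Sum of completion times = 107
Average completion time = 107/4 = 26.75

26.75


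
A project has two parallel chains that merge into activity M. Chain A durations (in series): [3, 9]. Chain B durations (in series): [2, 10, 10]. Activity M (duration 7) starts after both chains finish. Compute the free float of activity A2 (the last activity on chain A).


ES(A2) = sum of predecessors on chain A = 3
EF(A2) = ES + duration = 3 + 9 = 12
Successor of A2 is M. ES(M) = max(sum(A), sum(B)) = max(12, 22) = 22
Free float = ES(successor) - EF(current) = 22 - 12 = 10

10


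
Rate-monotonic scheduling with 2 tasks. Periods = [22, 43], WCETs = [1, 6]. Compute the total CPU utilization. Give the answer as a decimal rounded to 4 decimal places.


Compute individual utilizations (exact fractions):
  Task 1: C/T = 1/22 (approx. 0.0455)
  Task 2: C/T = 6/43 (approx. 0.1395)
Total utilization U = 1/22 + 6/43 = 175/946
Rounded to 4 decimal places: U = 0.1850
RM (Liu & Layland) bound for 2 tasks = 0.828427; compare with U = 175/946 (approx. 0.184989)
U <= bound, so schedulable by RM sufficient condition.

0.1850


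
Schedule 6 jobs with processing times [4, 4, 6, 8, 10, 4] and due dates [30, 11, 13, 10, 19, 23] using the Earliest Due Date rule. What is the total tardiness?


Sort by due date (EDD order): [(8, 10), (4, 11), (6, 13), (10, 19), (4, 23), (4, 30)]
Compute completion times and tardiness:
  Job 1: p=8, d=10, C=8, tardiness=max(0,8-10)=0
  Job 2: p=4, d=11, C=12, tardiness=max(0,12-11)=1
  Job 3: p=6, d=13, C=18, tardiness=max(0,18-13)=5
  Job 4: p=10, d=19, C=28, tardiness=max(0,28-19)=9
  Job 5: p=4, d=23, C=32, tardiness=max(0,32-23)=9
  Job 6: p=4, d=30, C=36, tardiness=max(0,36-30)=6
Total tardiness = 30

30


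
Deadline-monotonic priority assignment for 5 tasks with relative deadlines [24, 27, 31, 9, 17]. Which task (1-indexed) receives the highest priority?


Sort tasks by relative deadline (ascending):
  Task 4: deadline = 9
  Task 5: deadline = 17
  Task 1: deadline = 24
  Task 2: deadline = 27
  Task 3: deadline = 31
Priority order (highest first): [4, 5, 1, 2, 3]
Highest priority task = 4

4


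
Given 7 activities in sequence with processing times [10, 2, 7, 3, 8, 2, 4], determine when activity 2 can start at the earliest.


Activity 2 starts after activities 1 through 1 complete.
Predecessor durations: [10]
ES = 10 = 10

10


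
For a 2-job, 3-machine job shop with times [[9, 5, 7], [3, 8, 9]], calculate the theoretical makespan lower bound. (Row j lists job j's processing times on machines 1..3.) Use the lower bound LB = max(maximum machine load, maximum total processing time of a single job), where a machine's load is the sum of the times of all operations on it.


Machine loads:
  Machine 1: 9 + 3 = 12
  Machine 2: 5 + 8 = 13
  Machine 3: 7 + 9 = 16
Max machine load = 16
Job totals:
  Job 1: 21
  Job 2: 20
Max job total = 21
Lower bound = max(16, 21) = 21

21


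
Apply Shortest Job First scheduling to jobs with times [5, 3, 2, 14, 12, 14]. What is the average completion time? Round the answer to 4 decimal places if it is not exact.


SJF order (ascending): [2, 3, 5, 12, 14, 14]
Completion times:
  Job 1: burst=2, C=2
  Job 2: burst=3, C=5
  Job 3: burst=5, C=10
  Job 4: burst=12, C=22
  Job 5: burst=14, C=36
  Job 6: burst=14, C=50
Average completion = 125/6 = 20.8333

20.8333


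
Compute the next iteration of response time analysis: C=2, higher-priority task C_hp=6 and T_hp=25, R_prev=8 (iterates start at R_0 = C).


R_next = C + ceil(R_prev / T_hp) * C_hp
ceil(8 / 25) = ceil(0.32) = 1
Interference = 1 * 6 = 6
R_next = 2 + 6 = 8
R_next = R_prev, so the iteration has converged (response time = 8).

8


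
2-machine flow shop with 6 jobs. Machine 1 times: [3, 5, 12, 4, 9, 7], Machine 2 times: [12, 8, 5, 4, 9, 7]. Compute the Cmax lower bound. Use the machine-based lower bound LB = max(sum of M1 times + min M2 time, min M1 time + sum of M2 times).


LB1 = sum(M1 times) + min(M2 times) = 40 + 4 = 44
LB2 = min(M1 times) + sum(M2 times) = 3 + 45 = 48
Lower bound = max(LB1, LB2) = max(44, 48) = 48

48


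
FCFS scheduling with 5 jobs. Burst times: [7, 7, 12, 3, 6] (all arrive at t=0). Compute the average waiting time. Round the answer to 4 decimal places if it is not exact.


FCFS order (as given): [7, 7, 12, 3, 6]
Waiting times:
  Job 1: wait = 0
  Job 2: wait = 7
  Job 3: wait = 14
  Job 4: wait = 26
  Job 5: wait = 29
Sum of waiting times = 76
Average waiting time = 76/5 = 15.2

15.2


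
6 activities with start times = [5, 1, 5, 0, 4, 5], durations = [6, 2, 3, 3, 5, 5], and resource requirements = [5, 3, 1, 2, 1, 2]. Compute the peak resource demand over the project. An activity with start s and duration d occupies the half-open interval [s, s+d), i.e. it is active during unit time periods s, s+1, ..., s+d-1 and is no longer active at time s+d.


Each activity i is active on [start_i, start_i + duration_i).
Compute total resource usage per time slot:
  t=0: active resources = [2], total = 2
  t=1: active resources = [3, 2], total = 5
  t=2: active resources = [3, 2], total = 5
  t=3: active resources = [], total = 0
  t=4: active resources = [1], total = 1
  t=5: active resources = [5, 1, 1, 2], total = 9
  t=6: active resources = [5, 1, 1, 2], total = 9
  t=7: active resources = [5, 1, 1, 2], total = 9
  t=8: active resources = [5, 1, 2], total = 8
  t=9: active resources = [5, 2], total = 7
  t=10: active resources = [5], total = 5
Peak resource demand = 9

9


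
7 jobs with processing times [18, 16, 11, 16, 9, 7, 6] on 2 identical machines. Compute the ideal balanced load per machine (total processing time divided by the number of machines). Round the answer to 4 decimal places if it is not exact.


Total processing time = 18 + 16 + 11 + 16 + 9 + 7 + 6 = 83
Number of machines = 2
Ideal balanced load = 83 / 2 = 41.5

41.5


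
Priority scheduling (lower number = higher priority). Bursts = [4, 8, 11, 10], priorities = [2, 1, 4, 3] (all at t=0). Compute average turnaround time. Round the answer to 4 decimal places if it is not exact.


Sort by priority (ascending = highest first):
Order: [(1, 8), (2, 4), (3, 10), (4, 11)]
Completion times:
  Priority 1, burst=8, C=8
  Priority 2, burst=4, C=12
  Priority 3, burst=10, C=22
  Priority 4, burst=11, C=33
Average turnaround = 75/4 = 18.75

18.75


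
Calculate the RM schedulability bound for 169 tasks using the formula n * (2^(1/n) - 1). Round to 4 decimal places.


Compute 2^(1/169) = 1.0041098851
Subtract 1: 1.0041098851 - 1 = 0.0041098851
Multiply by n: 169 * 0.0041098851 = 0.6945705819
Round to 4 dp: 0.6946

0.6946


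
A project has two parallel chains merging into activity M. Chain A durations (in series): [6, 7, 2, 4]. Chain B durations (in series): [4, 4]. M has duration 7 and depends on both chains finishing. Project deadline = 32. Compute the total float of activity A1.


Forward pass: ES(A1) = sum of predecessors on chain A = 0
EF = ES + duration = 0 + 6 = 6
Backward pass: LF(M) = deadline = 32; LS(M) = 32 - 7 = 25
LF(A1) = LS(M) - sum(successors on chain A) = 25 - 13 = 12
LS = LF - duration = 12 - 6 = 6
Total float = LS - ES = 6 - 0 = 6

6


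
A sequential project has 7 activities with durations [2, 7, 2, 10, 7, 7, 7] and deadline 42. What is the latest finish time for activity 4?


LF(activity 4) = deadline - sum of successor durations
Successors: activities 5 through 7 with durations [7, 7, 7]
Sum of successor durations = 21
LF = 42 - 21 = 21

21


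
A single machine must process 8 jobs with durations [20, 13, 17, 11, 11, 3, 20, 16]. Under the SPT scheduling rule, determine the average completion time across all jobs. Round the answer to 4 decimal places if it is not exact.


Sort jobs by processing time (SPT order): [3, 11, 11, 13, 16, 17, 20, 20]
Compute completion times sequentially:
  Job 1: processing = 3, completes at 3
  Job 2: processing = 11, completes at 14
  Job 3: processing = 11, completes at 25
  Job 4: processing = 13, completes at 38
  Job 5: processing = 16, completes at 54
  Job 6: processing = 17, completes at 71
  Job 7: processing = 20, completes at 91
  Job 8: processing = 20, completes at 111
Sum of completion times = 407
Average completion time = 407/8 = 50.875

50.875


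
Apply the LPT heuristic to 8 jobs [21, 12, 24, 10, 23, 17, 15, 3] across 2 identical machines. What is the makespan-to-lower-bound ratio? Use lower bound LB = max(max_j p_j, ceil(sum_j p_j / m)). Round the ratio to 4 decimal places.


LPT order: [24, 23, 21, 17, 15, 12, 10, 3]
Machine loads after assignment: [66, 59]
LPT makespan = 66
Lower bound = max(max_job, ceil(total/2)) = max(24, 63) = 63
Ratio = 66 / 63 = 1.0476

1.0476


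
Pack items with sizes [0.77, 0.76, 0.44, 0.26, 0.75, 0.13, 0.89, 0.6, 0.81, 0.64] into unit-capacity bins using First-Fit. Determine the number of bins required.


Place items sequentially using First-Fit:
  Item 0.77 -> new Bin 1
  Item 0.76 -> new Bin 2
  Item 0.44 -> new Bin 3
  Item 0.26 -> Bin 3 (now 0.7)
  Item 0.75 -> new Bin 4
  Item 0.13 -> Bin 1 (now 0.9)
  Item 0.89 -> new Bin 5
  Item 0.6 -> new Bin 6
  Item 0.81 -> new Bin 7
  Item 0.64 -> new Bin 8
Total bins used = 8

8


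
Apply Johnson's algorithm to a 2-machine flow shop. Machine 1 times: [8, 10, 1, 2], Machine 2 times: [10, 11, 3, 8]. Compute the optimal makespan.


Apply Johnson's rule:
  Group 1 (a <= b): [(3, 1, 3), (4, 2, 8), (1, 8, 10), (2, 10, 11)]
  Group 2 (a > b): []
Optimal job order: [3, 4, 1, 2]
Schedule:
  Job 3: M1 done at 1, M2 done at 4
  Job 4: M1 done at 3, M2 done at 12
  Job 1: M1 done at 11, M2 done at 22
  Job 2: M1 done at 21, M2 done at 33
Makespan = 33

33


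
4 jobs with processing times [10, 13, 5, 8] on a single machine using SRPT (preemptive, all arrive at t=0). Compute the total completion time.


Since all jobs arrive at t=0, SRPT equals SPT ordering.
SPT order: [5, 8, 10, 13]
Completion times:
  Job 1: p=5, C=5
  Job 2: p=8, C=13
  Job 3: p=10, C=23
  Job 4: p=13, C=36
Total completion time = 5 + 13 + 23 + 36 = 77

77


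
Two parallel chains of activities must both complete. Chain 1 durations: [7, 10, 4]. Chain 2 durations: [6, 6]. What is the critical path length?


Path A total = 7 + 10 + 4 = 21
Path B total = 6 + 6 = 12
Critical path = longest path = max(21, 12) = 21

21


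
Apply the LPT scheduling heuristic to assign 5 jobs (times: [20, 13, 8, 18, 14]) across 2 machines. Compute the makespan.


Sort jobs in decreasing order (LPT): [20, 18, 14, 13, 8]
Assign each job to the least loaded machine:
  Machine 1: jobs [20, 13], load = 33
  Machine 2: jobs [18, 14, 8], load = 40
Makespan = max load = 40

40


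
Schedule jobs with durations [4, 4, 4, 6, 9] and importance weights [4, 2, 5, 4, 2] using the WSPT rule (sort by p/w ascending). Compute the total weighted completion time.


Compute p/w ratios and sort ascending (WSPT): [(4, 5), (4, 4), (6, 4), (4, 2), (9, 2)]
Compute weighted completion times:
  Job (p=4,w=5): C=4, w*C=5*4=20
  Job (p=4,w=4): C=8, w*C=4*8=32
  Job (p=6,w=4): C=14, w*C=4*14=56
  Job (p=4,w=2): C=18, w*C=2*18=36
  Job (p=9,w=2): C=27, w*C=2*27=54
Total weighted completion time = 198

198


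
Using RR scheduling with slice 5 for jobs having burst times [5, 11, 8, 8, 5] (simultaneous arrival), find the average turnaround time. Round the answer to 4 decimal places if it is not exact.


Time quantum = 5
Execution trace:
  J1 runs 5 units, time = 5
  J2 runs 5 units, time = 10
  J3 runs 5 units, time = 15
  J4 runs 5 units, time = 20
  J5 runs 5 units, time = 25
  J2 runs 5 units, time = 30
  J3 runs 3 units, time = 33
  J4 runs 3 units, time = 36
  J2 runs 1 units, time = 37
Finish times: [5, 37, 33, 36, 25]
Average turnaround = 136/5 = 27.2

27.2


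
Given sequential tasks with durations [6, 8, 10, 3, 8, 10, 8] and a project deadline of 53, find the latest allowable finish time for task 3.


LF(activity 3) = deadline - sum of successor durations
Successors: activities 4 through 7 with durations [3, 8, 10, 8]
Sum of successor durations = 29
LF = 53 - 29 = 24

24


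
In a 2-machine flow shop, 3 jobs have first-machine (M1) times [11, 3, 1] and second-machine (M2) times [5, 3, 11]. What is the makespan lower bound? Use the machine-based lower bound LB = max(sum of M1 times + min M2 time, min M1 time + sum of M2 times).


LB1 = sum(M1 times) + min(M2 times) = 15 + 3 = 18
LB2 = min(M1 times) + sum(M2 times) = 1 + 19 = 20
Lower bound = max(LB1, LB2) = max(18, 20) = 20

20


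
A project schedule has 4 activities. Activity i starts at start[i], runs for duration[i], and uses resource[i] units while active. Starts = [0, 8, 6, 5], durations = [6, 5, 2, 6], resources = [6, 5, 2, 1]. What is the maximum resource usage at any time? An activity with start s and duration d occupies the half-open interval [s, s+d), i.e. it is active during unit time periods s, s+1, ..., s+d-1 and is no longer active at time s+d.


Each activity i is active on [start_i, start_i + duration_i).
Compute total resource usage per time slot:
  t=0: active resources = [6], total = 6
  t=1: active resources = [6], total = 6
  t=2: active resources = [6], total = 6
  t=3: active resources = [6], total = 6
  t=4: active resources = [6], total = 6
  t=5: active resources = [6, 1], total = 7
  t=6: active resources = [2, 1], total = 3
  t=7: active resources = [2, 1], total = 3
  t=8: active resources = [5, 1], total = 6
  t=9: active resources = [5, 1], total = 6
  t=10: active resources = [5, 1], total = 6
  t=11: active resources = [5], total = 5
  t=12: active resources = [5], total = 5
Peak resource demand = 7

7


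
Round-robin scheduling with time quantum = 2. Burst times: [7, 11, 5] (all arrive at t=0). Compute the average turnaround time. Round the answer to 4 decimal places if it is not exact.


Time quantum = 2
Execution trace:
  J1 runs 2 units, time = 2
  J2 runs 2 units, time = 4
  J3 runs 2 units, time = 6
  J1 runs 2 units, time = 8
  J2 runs 2 units, time = 10
  J3 runs 2 units, time = 12
  J1 runs 2 units, time = 14
  J2 runs 2 units, time = 16
  J3 runs 1 units, time = 17
  J1 runs 1 units, time = 18
  J2 runs 2 units, time = 20
  J2 runs 2 units, time = 22
  J2 runs 1 units, time = 23
Finish times: [18, 23, 17]
Average turnaround = 58/3 = 19.3333

19.3333


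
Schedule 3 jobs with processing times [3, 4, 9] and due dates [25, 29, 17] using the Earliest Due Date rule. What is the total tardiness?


Sort by due date (EDD order): [(9, 17), (3, 25), (4, 29)]
Compute completion times and tardiness:
  Job 1: p=9, d=17, C=9, tardiness=max(0,9-17)=0
  Job 2: p=3, d=25, C=12, tardiness=max(0,12-25)=0
  Job 3: p=4, d=29, C=16, tardiness=max(0,16-29)=0
Total tardiness = 0

0


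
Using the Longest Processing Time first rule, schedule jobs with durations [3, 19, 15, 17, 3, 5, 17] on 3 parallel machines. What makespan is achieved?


Sort jobs in decreasing order (LPT): [19, 17, 17, 15, 5, 3, 3]
Assign each job to the least loaded machine:
  Machine 1: jobs [19, 3, 3], load = 25
  Machine 2: jobs [17, 15], load = 32
  Machine 3: jobs [17, 5], load = 22
Makespan = max load = 32

32


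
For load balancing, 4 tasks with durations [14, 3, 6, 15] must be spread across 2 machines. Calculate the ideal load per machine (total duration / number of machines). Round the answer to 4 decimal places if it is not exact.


Total processing time = 14 + 3 + 6 + 15 = 38
Number of machines = 2
Ideal balanced load = 38 / 2 = 19.0

19.0


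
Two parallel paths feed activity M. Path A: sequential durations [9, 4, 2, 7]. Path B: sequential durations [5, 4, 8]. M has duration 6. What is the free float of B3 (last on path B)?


ES(B3) = sum of predecessors on chain B = 9
EF(B3) = ES + duration = 9 + 8 = 17
Successor of B3 is M. ES(M) = max(sum(A), sum(B)) = max(22, 17) = 22
Free float = ES(successor) - EF(current) = 22 - 17 = 5

5


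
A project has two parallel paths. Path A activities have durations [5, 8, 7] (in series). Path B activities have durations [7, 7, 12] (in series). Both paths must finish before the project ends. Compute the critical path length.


Path A total = 5 + 8 + 7 = 20
Path B total = 7 + 7 + 12 = 26
Critical path = longest path = max(20, 26) = 26

26


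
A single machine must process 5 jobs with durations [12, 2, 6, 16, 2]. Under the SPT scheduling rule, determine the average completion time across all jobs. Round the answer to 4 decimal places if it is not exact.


Sort jobs by processing time (SPT order): [2, 2, 6, 12, 16]
Compute completion times sequentially:
  Job 1: processing = 2, completes at 2
  Job 2: processing = 2, completes at 4
  Job 3: processing = 6, completes at 10
  Job 4: processing = 12, completes at 22
  Job 5: processing = 16, completes at 38
Sum of completion times = 76
Average completion time = 76/5 = 15.2

15.2


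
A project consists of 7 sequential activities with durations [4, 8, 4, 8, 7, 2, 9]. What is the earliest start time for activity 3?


Activity 3 starts after activities 1 through 2 complete.
Predecessor durations: [4, 8]
ES = 4 + 8 = 12

12


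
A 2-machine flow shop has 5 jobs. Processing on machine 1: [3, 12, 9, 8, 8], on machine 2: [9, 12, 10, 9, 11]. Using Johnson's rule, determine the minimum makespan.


Apply Johnson's rule:
  Group 1 (a <= b): [(1, 3, 9), (4, 8, 9), (5, 8, 11), (3, 9, 10), (2, 12, 12)]
  Group 2 (a > b): []
Optimal job order: [1, 4, 5, 3, 2]
Schedule:
  Job 1: M1 done at 3, M2 done at 12
  Job 4: M1 done at 11, M2 done at 21
  Job 5: M1 done at 19, M2 done at 32
  Job 3: M1 done at 28, M2 done at 42
  Job 2: M1 done at 40, M2 done at 54
Makespan = 54

54


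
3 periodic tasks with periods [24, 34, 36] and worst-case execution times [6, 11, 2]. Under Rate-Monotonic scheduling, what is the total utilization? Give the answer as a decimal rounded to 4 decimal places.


Compute individual utilizations (exact fractions):
  Task 1: C/T = 6/24 = 1/4 (approx. 0.25)
  Task 2: C/T = 11/34 (approx. 0.3235)
  Task 3: C/T = 2/36 = 1/18 (approx. 0.0556)
Total utilization U = 1/4 + 11/34 + 1/18 = 385/612
Rounded to 4 decimal places: U = 0.6291
RM (Liu & Layland) bound for 3 tasks = 0.779763; compare with U = 385/612 (approx. 0.629085)
U <= bound, so schedulable by RM sufficient condition.

0.6291


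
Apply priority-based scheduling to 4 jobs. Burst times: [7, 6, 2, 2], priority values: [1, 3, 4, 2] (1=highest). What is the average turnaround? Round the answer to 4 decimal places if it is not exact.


Sort by priority (ascending = highest first):
Order: [(1, 7), (2, 2), (3, 6), (4, 2)]
Completion times:
  Priority 1, burst=7, C=7
  Priority 2, burst=2, C=9
  Priority 3, burst=6, C=15
  Priority 4, burst=2, C=17
Average turnaround = 48/4 = 12.0

12.0


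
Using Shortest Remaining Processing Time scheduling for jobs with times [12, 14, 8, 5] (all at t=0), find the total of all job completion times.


Since all jobs arrive at t=0, SRPT equals SPT ordering.
SPT order: [5, 8, 12, 14]
Completion times:
  Job 1: p=5, C=5
  Job 2: p=8, C=13
  Job 3: p=12, C=25
  Job 4: p=14, C=39
Total completion time = 5 + 13 + 25 + 39 = 82

82


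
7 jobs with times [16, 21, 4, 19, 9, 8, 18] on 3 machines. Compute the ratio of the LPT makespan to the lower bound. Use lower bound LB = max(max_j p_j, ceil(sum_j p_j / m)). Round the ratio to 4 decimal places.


LPT order: [21, 19, 18, 16, 9, 8, 4]
Machine loads after assignment: [29, 32, 34]
LPT makespan = 34
Lower bound = max(max_job, ceil(total/3)) = max(21, 32) = 32
Ratio = 34 / 32 = 1.0625

1.0625


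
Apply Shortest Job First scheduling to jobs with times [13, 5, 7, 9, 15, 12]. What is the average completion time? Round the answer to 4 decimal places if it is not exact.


SJF order (ascending): [5, 7, 9, 12, 13, 15]
Completion times:
  Job 1: burst=5, C=5
  Job 2: burst=7, C=12
  Job 3: burst=9, C=21
  Job 4: burst=12, C=33
  Job 5: burst=13, C=46
  Job 6: burst=15, C=61
Average completion = 178/6 = 29.6667

29.6667


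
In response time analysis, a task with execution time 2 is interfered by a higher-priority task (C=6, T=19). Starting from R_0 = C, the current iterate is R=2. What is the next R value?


R_next = C + ceil(R_prev / T_hp) * C_hp
ceil(2 / 19) = ceil(0.1053) = 1
Interference = 1 * 6 = 6
R_next = 2 + 6 = 8

8


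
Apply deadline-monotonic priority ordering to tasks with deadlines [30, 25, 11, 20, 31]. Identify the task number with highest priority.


Sort tasks by relative deadline (ascending):
  Task 3: deadline = 11
  Task 4: deadline = 20
  Task 2: deadline = 25
  Task 1: deadline = 30
  Task 5: deadline = 31
Priority order (highest first): [3, 4, 2, 1, 5]
Highest priority task = 3

3


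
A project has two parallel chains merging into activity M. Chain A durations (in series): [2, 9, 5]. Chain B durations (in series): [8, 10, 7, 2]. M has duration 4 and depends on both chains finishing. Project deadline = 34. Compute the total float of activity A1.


Forward pass: ES(A1) = sum of predecessors on chain A = 0
EF = ES + duration = 0 + 2 = 2
Backward pass: LF(M) = deadline = 34; LS(M) = 34 - 4 = 30
LF(A1) = LS(M) - sum(successors on chain A) = 30 - 14 = 16
LS = LF - duration = 16 - 2 = 14
Total float = LS - ES = 14 - 0 = 14

14


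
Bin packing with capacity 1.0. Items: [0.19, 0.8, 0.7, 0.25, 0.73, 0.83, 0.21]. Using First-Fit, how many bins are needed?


Place items sequentially using First-Fit:
  Item 0.19 -> new Bin 1
  Item 0.8 -> Bin 1 (now 0.99)
  Item 0.7 -> new Bin 2
  Item 0.25 -> Bin 2 (now 0.95)
  Item 0.73 -> new Bin 3
  Item 0.83 -> new Bin 4
  Item 0.21 -> Bin 3 (now 0.94)
Total bins used = 4

4


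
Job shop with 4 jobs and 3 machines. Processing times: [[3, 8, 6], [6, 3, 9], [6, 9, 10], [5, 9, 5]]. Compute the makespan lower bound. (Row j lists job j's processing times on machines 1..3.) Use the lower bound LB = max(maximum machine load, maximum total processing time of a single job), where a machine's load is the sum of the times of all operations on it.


Machine loads:
  Machine 1: 3 + 6 + 6 + 5 = 20
  Machine 2: 8 + 3 + 9 + 9 = 29
  Machine 3: 6 + 9 + 10 + 5 = 30
Max machine load = 30
Job totals:
  Job 1: 17
  Job 2: 18
  Job 3: 25
  Job 4: 19
Max job total = 25
Lower bound = max(30, 25) = 30

30


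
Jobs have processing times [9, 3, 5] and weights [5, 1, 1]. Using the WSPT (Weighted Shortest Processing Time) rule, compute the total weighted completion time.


Compute p/w ratios and sort ascending (WSPT): [(9, 5), (3, 1), (5, 1)]
Compute weighted completion times:
  Job (p=9,w=5): C=9, w*C=5*9=45
  Job (p=3,w=1): C=12, w*C=1*12=12
  Job (p=5,w=1): C=17, w*C=1*17=17
Total weighted completion time = 74

74


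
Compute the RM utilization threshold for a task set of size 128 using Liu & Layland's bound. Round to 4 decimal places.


Compute 2^(1/128) = 1.0054299011
Subtract 1: 1.0054299011 - 1 = 0.0054299011
Multiply by n: 128 * 0.0054299011 = 0.6950273408
Round to 4 dp: 0.6950

0.6950


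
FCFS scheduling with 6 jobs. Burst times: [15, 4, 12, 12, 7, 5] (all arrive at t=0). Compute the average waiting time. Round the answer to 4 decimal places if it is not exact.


FCFS order (as given): [15, 4, 12, 12, 7, 5]
Waiting times:
  Job 1: wait = 0
  Job 2: wait = 15
  Job 3: wait = 19
  Job 4: wait = 31
  Job 5: wait = 43
  Job 6: wait = 50
Sum of waiting times = 158
Average waiting time = 158/6 = 26.3333

26.3333


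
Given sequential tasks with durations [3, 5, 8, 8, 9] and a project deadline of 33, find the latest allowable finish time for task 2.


LF(activity 2) = deadline - sum of successor durations
Successors: activities 3 through 5 with durations [8, 8, 9]
Sum of successor durations = 25
LF = 33 - 25 = 8

8


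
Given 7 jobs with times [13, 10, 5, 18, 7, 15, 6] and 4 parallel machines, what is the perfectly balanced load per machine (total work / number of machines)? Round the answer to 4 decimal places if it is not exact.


Total processing time = 13 + 10 + 5 + 18 + 7 + 15 + 6 = 74
Number of machines = 4
Ideal balanced load = 74 / 4 = 18.5

18.5


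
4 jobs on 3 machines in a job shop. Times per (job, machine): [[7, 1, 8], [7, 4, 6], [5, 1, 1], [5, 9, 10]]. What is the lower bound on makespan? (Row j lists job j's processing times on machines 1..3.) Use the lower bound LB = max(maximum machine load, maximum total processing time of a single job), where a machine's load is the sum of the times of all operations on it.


Machine loads:
  Machine 1: 7 + 7 + 5 + 5 = 24
  Machine 2: 1 + 4 + 1 + 9 = 15
  Machine 3: 8 + 6 + 1 + 10 = 25
Max machine load = 25
Job totals:
  Job 1: 16
  Job 2: 17
  Job 3: 7
  Job 4: 24
Max job total = 24
Lower bound = max(25, 24) = 25

25


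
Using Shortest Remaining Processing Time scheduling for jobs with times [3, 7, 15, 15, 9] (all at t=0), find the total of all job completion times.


Since all jobs arrive at t=0, SRPT equals SPT ordering.
SPT order: [3, 7, 9, 15, 15]
Completion times:
  Job 1: p=3, C=3
  Job 2: p=7, C=10
  Job 3: p=9, C=19
  Job 4: p=15, C=34
  Job 5: p=15, C=49
Total completion time = 3 + 10 + 19 + 34 + 49 = 115

115


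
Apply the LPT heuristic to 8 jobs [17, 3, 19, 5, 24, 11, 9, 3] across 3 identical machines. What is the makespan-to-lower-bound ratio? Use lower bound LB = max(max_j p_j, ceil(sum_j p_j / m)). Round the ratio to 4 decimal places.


LPT order: [24, 19, 17, 11, 9, 5, 3, 3]
Machine loads after assignment: [29, 31, 31]
LPT makespan = 31
Lower bound = max(max_job, ceil(total/3)) = max(24, 31) = 31
Ratio = 31 / 31 = 1.0

1.0
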